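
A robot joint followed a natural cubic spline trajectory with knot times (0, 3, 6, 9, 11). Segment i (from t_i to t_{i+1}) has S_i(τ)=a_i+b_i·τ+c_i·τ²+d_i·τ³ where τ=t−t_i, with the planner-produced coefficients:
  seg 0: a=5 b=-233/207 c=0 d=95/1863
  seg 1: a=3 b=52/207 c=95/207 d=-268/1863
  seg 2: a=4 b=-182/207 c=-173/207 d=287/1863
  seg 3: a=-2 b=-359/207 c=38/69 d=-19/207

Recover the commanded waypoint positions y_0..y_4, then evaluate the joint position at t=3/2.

y_0=5 y_1=3 y_2=4 y_3=-2 y_4=-4
S(3/2) = 641/184

y_0 = S_0(0) = a_0 = 5
y_1 = S_1(0) = a_1 = 3
y_2 = S_2(0) = a_2 = 4
y_3 = S_3(0) = a_3 = -2
y_4 = S_3(2) = -4
t_q=3/2 is in segment 0 (τ=3/2); S_0(τ)=641/184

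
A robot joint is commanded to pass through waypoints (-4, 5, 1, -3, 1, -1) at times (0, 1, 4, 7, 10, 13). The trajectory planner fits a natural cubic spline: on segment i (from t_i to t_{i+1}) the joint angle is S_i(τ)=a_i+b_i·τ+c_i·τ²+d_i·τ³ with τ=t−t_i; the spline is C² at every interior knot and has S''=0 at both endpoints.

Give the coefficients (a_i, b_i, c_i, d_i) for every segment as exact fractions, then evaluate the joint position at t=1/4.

Δ: Δ0=9, Δ1=-4/3, Δ2=-4/3, Δ3=4/3, Δ4=-2/3
row 1: diag=8, rhs=-62; c'=3/8, d'=-31/4
row 2: denom=12−3·3/8=87/8; d'=(0−3·-31/4)/(87/8)=62/29
row 3: denom=12−3·8/29=324/29; d'=(16−3·62/29)/(324/29)=139/162
row 4: denom=12−3·29/108=403/36; d'=(-12−3·139/162)/(403/36)=-1574/1209
back: M4=-1574/1209
back: M3=139/162−29/108·-1574/1209=1460/1209
back: M2=62/29−8/29·1460/1209=2182/1209
back: M1=-31/4−3/8·2182/1209=-3396/403
M: M0=0, M1=-3396/403, M2=2182/1209, M3=1460/1209, M4=-1574/1209, M5=0
seg 0: a=-4, c=M0/2=0, d=(M1−M0)/(6·1)=-566/403, b=Δ0−h0·(2M0+M1)/6=4193/403
seg 1: a=5, c=M1/2=-1698/403, d=(M2−M1)/(6·3)=6185/10881, b=Δ1−h1·(2M1+M2)/6=2495/403
seg 2: a=1, c=M2/2=1091/1209, d=(M3−M2)/(6·3)=-361/10881, b=Δ2−h2·(2M2+M3)/6=-116/31
seg 3: a=-3, c=M3/2=730/1209, d=(M4−M3)/(6·3)=-1517/10881, b=Δ3−h3·(2M3+M4)/6=313/403
seg 4: a=1, c=M4/2=-787/1209, d=(M5−M4)/(6·3)=787/10881, b=Δ4−h4·(2M4+M5)/6=256/403
t_q=1/4 → seg 0, τ=1/4; S=-4+4193/403·τ+0·τ²+-566/403·τ³=-18323/12896

  seg 0: a=-4 b=4193/403 c=0 d=-566/403
  seg 1: a=5 b=2495/403 c=-1698/403 d=6185/10881
  seg 2: a=1 b=-116/31 c=1091/1209 d=-361/10881
  seg 3: a=-3 b=313/403 c=730/1209 d=-1517/10881
  seg 4: a=1 b=256/403 c=-787/1209 d=787/10881
S(1/4) = -18323/12896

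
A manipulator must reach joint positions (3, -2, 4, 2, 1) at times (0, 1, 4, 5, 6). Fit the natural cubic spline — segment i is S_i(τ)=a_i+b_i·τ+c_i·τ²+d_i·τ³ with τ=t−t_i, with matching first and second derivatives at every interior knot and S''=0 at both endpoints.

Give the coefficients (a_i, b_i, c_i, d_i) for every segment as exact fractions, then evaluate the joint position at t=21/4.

Δ: Δ0=-5, Δ1=2, Δ2=-2, Δ3=-1
row 1: diag=8, rhs=42; c'=3/8, d'=21/4
row 2: denom=8−3·3/8=55/8; d'=(-24−3·21/4)/(55/8)=-318/55
row 3: denom=4−1·8/55=212/55; d'=(6−1·-318/55)/(212/55)=162/53
back: M3=162/53
back: M2=-318/55−8/55·162/53=-330/53
back: M1=21/4−3/8·-330/53=402/53
M: M0=0, M1=402/53, M2=-330/53, M3=162/53, M4=0
seg 0: a=3, c=M0/2=0, d=(M1−M0)/(6·1)=67/53, b=Δ0−h0·(2M0+M1)/6=-332/53
seg 1: a=-2, c=M1/2=201/53, d=(M2−M1)/(6·3)=-122/159, b=Δ1−h1·(2M1+M2)/6=-131/53
seg 2: a=4, c=M2/2=-165/53, d=(M3−M2)/(6·1)=82/53, b=Δ2−h2·(2M2+M3)/6=-23/53
seg 3: a=2, c=M3/2=81/53, d=(M4−M3)/(6·1)=-27/53, b=Δ3−h3·(2M3+M4)/6=-107/53
t_q=21/4 → seg 3, τ=1/4; S=2+-107/53·τ+81/53·τ²+-27/53·τ³=5369/3392

  seg 0: a=3 b=-332/53 c=0 d=67/53
  seg 1: a=-2 b=-131/53 c=201/53 d=-122/159
  seg 2: a=4 b=-23/53 c=-165/53 d=82/53
  seg 3: a=2 b=-107/53 c=81/53 d=-27/53
S(21/4) = 5369/3392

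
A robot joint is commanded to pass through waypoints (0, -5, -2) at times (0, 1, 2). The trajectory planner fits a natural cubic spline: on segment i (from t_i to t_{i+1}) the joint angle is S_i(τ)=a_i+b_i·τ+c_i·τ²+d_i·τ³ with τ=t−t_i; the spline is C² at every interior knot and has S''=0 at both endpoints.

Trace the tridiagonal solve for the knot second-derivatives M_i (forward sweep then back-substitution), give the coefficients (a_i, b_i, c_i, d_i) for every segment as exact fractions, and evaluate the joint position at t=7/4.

Δ: Δ0=-5, Δ1=3
row 1: diag=4, rhs=48; c'=1/4, d'=12
back: M1=12
M: M0=0, M1=12, M2=0
seg 0: a=0, c=M0/2=0, d=(M1−M0)/(6·1)=2, b=Δ0−h0·(2M0+M1)/6=-7
seg 1: a=-5, c=M1/2=6, d=(M2−M1)/(6·1)=-2, b=Δ1−h1·(2M1+M2)/6=-1
t_q=7/4 → seg 1, τ=3/4; S=-5+-1·τ+6·τ²+-2·τ³=-103/32

  seg 0: a=0 b=-7 c=0 d=2
  seg 1: a=-5 b=-1 c=6 d=-2
S(7/4) = -103/32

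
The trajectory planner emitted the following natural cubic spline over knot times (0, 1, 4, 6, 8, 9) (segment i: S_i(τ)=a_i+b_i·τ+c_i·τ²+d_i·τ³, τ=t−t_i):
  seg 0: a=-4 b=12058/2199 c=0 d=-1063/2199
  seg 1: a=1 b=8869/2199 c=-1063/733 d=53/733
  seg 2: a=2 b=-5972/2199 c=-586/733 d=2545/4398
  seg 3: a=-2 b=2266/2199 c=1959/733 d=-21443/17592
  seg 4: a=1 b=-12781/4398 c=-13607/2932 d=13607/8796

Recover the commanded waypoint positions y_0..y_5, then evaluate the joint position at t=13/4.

y_0 = S_0(0) = a_0 = -4
y_1 = S_1(0) = a_1 = 1
y_2 = S_2(0) = a_2 = 2
y_3 = S_3(0) = a_3 = -2
y_4 = S_4(0) = a_4 = 1
y_5 = S_4(1) = -5
t_q=13/4 is in segment 1 (τ=9/4); S_1(τ)=166849/46912

y_0=-4 y_1=1 y_2=2 y_3=-2 y_4=1 y_5=-5
S(13/4) = 166849/46912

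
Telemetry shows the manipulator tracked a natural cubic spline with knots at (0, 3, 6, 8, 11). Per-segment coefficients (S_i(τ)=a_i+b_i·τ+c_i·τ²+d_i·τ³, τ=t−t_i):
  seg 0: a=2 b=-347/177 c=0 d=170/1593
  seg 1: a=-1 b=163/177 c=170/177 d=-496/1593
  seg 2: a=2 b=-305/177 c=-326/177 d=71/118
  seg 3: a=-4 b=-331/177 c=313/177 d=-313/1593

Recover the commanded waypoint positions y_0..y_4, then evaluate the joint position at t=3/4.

y_0=2 y_1=-1 y_2=2 y_3=-4 y_4=1
S(3/4) = 1085/1888

y_0 = S_0(0) = a_0 = 2
y_1 = S_1(0) = a_1 = -1
y_2 = S_2(0) = a_2 = 2
y_3 = S_3(0) = a_3 = -4
y_4 = S_3(3) = 1
t_q=3/4 is in segment 0 (τ=3/4); S_0(τ)=1085/1888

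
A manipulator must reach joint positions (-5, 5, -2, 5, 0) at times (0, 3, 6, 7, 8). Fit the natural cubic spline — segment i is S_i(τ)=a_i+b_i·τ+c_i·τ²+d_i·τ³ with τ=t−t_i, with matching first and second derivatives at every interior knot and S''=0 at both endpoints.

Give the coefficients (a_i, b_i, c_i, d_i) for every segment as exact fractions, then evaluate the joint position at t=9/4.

Δ: Δ0=10/3, Δ1=-7/3, Δ2=7, Δ3=-5
row 1: diag=12, rhs=-34; c'=1/4, d'=-17/6
row 2: denom=8−3·1/4=29/4; d'=(56−3·-17/6)/(29/4)=258/29
row 3: denom=4−1·4/29=112/29; d'=(-72−1·258/29)/(112/29)=-1173/56
back: M3=-1173/56
back: M2=258/29−4/29·-1173/56=165/14
back: M1=-17/6−1/4·165/14=-971/168
M: M0=0, M1=-971/168, M2=165/14, M3=-1173/56, M4=0
seg 0: a=-5, c=M0/2=0, d=(M1−M0)/(6·3)=-971/3024, b=Δ0−h0·(2M0+M1)/6=697/112
seg 1: a=5, c=M1/2=-971/336, d=(M2−M1)/(6·3)=2951/3024, b=Δ1−h1·(2M1+M2)/6=-137/56
seg 2: a=-2, c=M2/2=165/28, d=(M3−M2)/(6·1)=-611/112, b=Δ2−h2·(2M2+M3)/6=105/16
seg 3: a=5, c=M3/2=-1173/112, d=(M4−M3)/(6·1)=391/112, b=Δ3−h3·(2M3+M4)/6=111/56
t_q=9/4 → seg 0, τ=9/4; S=-5+697/112·τ+0·τ²+-971/3024·τ³=5473/1024

  seg 0: a=-5 b=697/112 c=0 d=-971/3024
  seg 1: a=5 b=-137/56 c=-971/336 d=2951/3024
  seg 2: a=-2 b=105/16 c=165/28 d=-611/112
  seg 3: a=5 b=111/56 c=-1173/112 d=391/112
S(9/4) = 5473/1024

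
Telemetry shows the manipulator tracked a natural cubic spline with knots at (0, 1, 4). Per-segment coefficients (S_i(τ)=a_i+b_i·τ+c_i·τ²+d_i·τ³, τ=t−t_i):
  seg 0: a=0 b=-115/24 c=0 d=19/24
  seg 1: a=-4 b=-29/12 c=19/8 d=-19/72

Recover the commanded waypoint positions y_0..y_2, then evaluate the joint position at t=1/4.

y_0=0 y_1=-4 y_2=3
S(1/4) = -607/512

y_0 = S_0(0) = a_0 = 0
y_1 = S_1(0) = a_1 = -4
y_2 = S_1(3) = 3
t_q=1/4 is in segment 0 (τ=1/4); S_0(τ)=-607/512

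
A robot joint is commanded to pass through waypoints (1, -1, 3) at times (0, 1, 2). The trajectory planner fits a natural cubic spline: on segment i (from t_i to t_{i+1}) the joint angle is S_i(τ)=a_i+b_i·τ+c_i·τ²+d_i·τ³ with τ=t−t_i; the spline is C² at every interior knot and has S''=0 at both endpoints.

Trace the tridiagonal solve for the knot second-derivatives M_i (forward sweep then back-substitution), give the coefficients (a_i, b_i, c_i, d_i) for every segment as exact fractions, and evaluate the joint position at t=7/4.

  seg 0: a=1 b=-7/2 c=0 d=3/2
  seg 1: a=-1 b=1 c=9/2 d=-3/2
S(7/4) = 211/128

Δ: Δ0=-2, Δ1=4
row 1: diag=4, rhs=36; c'=1/4, d'=9
back: M1=9
M: M0=0, M1=9, M2=0
seg 0: a=1, c=M0/2=0, d=(M1−M0)/(6·1)=3/2, b=Δ0−h0·(2M0+M1)/6=-7/2
seg 1: a=-1, c=M1/2=9/2, d=(M2−M1)/(6·1)=-3/2, b=Δ1−h1·(2M1+M2)/6=1
t_q=7/4 → seg 1, τ=3/4; S=-1+1·τ+9/2·τ²+-3/2·τ³=211/128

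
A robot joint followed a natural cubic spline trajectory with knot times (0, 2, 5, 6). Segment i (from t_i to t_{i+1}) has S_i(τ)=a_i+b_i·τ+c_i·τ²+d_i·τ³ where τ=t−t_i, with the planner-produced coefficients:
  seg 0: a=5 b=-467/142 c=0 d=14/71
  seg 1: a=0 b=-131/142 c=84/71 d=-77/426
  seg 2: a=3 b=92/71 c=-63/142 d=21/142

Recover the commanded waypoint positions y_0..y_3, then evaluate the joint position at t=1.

y_0 = S_0(0) = a_0 = 5
y_1 = S_1(0) = a_1 = 0
y_2 = S_2(0) = a_2 = 3
y_3 = S_2(1) = 4
t_q=1 is in segment 0 (τ=1); S_0(τ)=271/142

y_0=5 y_1=0 y_2=3 y_3=4
S(1) = 271/142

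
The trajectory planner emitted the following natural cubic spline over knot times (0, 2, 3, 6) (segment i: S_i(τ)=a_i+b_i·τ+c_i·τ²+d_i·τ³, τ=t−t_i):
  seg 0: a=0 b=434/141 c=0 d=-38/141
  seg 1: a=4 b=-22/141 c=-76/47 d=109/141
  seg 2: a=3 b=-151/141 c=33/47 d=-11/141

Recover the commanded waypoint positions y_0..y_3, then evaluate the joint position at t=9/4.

y_0 = S_0(0) = a_0 = 0
y_1 = S_1(0) = a_1 = 4
y_2 = S_2(0) = a_2 = 3
y_3 = S_2(3) = 4
t_q=9/4 is in segment 1 (τ=1/4); S_1(τ)=11647/3008

y_0=0 y_1=4 y_2=3 y_3=4
S(9/4) = 11647/3008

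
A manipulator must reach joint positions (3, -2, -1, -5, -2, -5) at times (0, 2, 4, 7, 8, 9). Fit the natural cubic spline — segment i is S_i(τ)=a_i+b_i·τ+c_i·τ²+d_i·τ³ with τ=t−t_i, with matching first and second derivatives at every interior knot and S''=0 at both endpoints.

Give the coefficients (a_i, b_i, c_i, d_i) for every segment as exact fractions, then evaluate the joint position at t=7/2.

  seg 0: a=3 b=-5491/1551 c=0 d=3227/12408
  seg 1: a=-2 b=-1301/3102 c=3227/2068 d=-6829/12408
  seg 2: a=-1 b=-1213/1551 c=-1801/1034 d=537/1034
  seg 3: a=-5 b=8653/3102 c=1516/517 d=-8443/3102
  seg 4: a=-2 b=758/1551 c=-5411/1034 d=5411/3102
S(7/2) = -32281/33088

Δ: Δ0=-5/2, Δ1=1/2, Δ2=-4/3, Δ3=3, Δ4=-3
row 1: diag=8, rhs=18; c'=1/4, d'=9/4
row 2: denom=10−2·1/4=19/2; d'=(-11−2·9/4)/(19/2)=-31/19
row 3: denom=8−3·6/19=134/19; d'=(26−3·-31/19)/(134/19)=587/134
row 4: denom=4−1·19/134=517/134; d'=(-36−1·587/134)/(517/134)=-5411/517
back: M4=-5411/517
back: M3=587/134−19/134·-5411/517=3032/517
back: M2=-31/19−6/19·3032/517=-1801/517
back: M1=9/4−1/4·-1801/517=3227/1034
M: M0=0, M1=3227/1034, M2=-1801/517, M3=3032/517, M4=-5411/517, M5=0
seg 0: a=3, c=M0/2=0, d=(M1−M0)/(6·2)=3227/12408, b=Δ0−h0·(2M0+M1)/6=-5491/1551
seg 1: a=-2, c=M1/2=3227/2068, d=(M2−M1)/(6·2)=-6829/12408, b=Δ1−h1·(2M1+M2)/6=-1301/3102
seg 2: a=-1, c=M2/2=-1801/1034, d=(M3−M2)/(6·3)=537/1034, b=Δ2−h2·(2M2+M3)/6=-1213/1551
seg 3: a=-5, c=M3/2=1516/517, d=(M4−M3)/(6·1)=-8443/3102, b=Δ3−h3·(2M3+M4)/6=8653/3102
seg 4: a=-2, c=M4/2=-5411/1034, d=(M5−M4)/(6·1)=5411/3102, b=Δ4−h4·(2M4+M5)/6=758/1551
t_q=7/2 → seg 1, τ=3/2; S=-2+-1301/3102·τ+3227/2068·τ²+-6829/12408·τ³=-32281/33088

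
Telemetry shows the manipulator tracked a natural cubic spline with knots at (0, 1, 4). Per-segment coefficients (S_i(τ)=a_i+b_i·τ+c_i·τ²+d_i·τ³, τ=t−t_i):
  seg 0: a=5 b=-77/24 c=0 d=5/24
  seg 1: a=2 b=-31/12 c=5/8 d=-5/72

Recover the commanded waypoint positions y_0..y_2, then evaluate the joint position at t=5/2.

y_0 = S_0(0) = a_0 = 5
y_1 = S_1(0) = a_1 = 2
y_2 = S_1(3) = -2
t_q=5/2 is in segment 1 (τ=3/2); S_1(τ)=-45/64

y_0=5 y_1=2 y_2=-2
S(5/2) = -45/64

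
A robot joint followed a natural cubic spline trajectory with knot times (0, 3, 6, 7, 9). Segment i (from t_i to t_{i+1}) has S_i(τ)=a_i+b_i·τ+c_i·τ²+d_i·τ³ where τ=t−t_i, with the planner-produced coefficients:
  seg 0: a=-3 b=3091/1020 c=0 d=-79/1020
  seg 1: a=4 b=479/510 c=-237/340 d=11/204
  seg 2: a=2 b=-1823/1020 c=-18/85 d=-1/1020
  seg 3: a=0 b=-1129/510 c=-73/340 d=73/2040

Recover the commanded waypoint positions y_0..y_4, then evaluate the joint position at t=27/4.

y_0 = S_0(0) = a_0 = -3
y_1 = S_1(0) = a_1 = 4
y_2 = S_2(0) = a_2 = 2
y_3 = S_3(0) = a_3 = 0
y_4 = S_3(2) = -5
t_q=27/4 is in segment 2 (τ=3/4); S_2(τ)=11751/21760

y_0=-3 y_1=4 y_2=2 y_3=0 y_4=-5
S(27/4) = 11751/21760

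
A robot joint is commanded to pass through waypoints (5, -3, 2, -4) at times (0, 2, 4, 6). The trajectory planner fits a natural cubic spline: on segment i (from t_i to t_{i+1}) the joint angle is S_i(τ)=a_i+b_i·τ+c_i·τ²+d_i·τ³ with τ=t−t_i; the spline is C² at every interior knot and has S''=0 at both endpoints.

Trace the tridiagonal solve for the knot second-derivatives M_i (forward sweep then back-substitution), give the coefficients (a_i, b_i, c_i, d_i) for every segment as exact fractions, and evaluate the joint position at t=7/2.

Δ: Δ0=-4, Δ1=5/2, Δ2=-3
row 1: diag=8, rhs=39; c'=1/4, d'=39/8
row 2: denom=8−2·1/4=15/2; d'=(-33−2·39/8)/(15/2)=-57/10
back: M2=-57/10
back: M1=39/8−1/4·-57/10=63/10
M: M0=0, M1=63/10, M2=-57/10, M3=0
seg 0: a=5, c=M0/2=0, d=(M1−M0)/(6·2)=21/40, b=Δ0−h0·(2M0+M1)/6=-61/10
seg 1: a=-3, c=M1/2=63/20, d=(M2−M1)/(6·2)=-1, b=Δ1−h1·(2M1+M2)/6=1/5
seg 2: a=2, c=M2/2=-57/20, d=(M3−M2)/(6·2)=19/40, b=Δ2−h2·(2M2+M3)/6=4/5
t_q=7/2 → seg 1, τ=3/2; S=-3+1/5·τ+63/20·τ²+-1·τ³=81/80

  seg 0: a=5 b=-61/10 c=0 d=21/40
  seg 1: a=-3 b=1/5 c=63/20 d=-1
  seg 2: a=2 b=4/5 c=-57/20 d=19/40
S(7/2) = 81/80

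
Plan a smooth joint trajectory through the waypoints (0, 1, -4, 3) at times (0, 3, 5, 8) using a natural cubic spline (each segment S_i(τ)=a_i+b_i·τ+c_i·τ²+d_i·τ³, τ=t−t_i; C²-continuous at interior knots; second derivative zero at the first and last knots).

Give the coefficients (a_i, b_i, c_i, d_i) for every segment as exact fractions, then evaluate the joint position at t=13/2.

  seg 0: a=0 b=73/48 c=0 d=-19/144
  seg 1: a=1 b=-49/24 c=-19/16 d=23/48
  seg 2: a=-4 b=-25/24 c=27/16 d=-3/16
S(13/2) = -307/128

Δ: Δ0=1/3, Δ1=-5/2, Δ2=7/3
row 1: diag=10, rhs=-17; c'=1/5, d'=-17/10
row 2: denom=10−2·1/5=48/5; d'=(29−2·-17/10)/(48/5)=27/8
back: M2=27/8
back: M1=-17/10−1/5·27/8=-19/8
M: M0=0, M1=-19/8, M2=27/8, M3=0
seg 0: a=0, c=M0/2=0, d=(M1−M0)/(6·3)=-19/144, b=Δ0−h0·(2M0+M1)/6=73/48
seg 1: a=1, c=M1/2=-19/16, d=(M2−M1)/(6·2)=23/48, b=Δ1−h1·(2M1+M2)/6=-49/24
seg 2: a=-4, c=M2/2=27/16, d=(M3−M2)/(6·3)=-3/16, b=Δ2−h2·(2M2+M3)/6=-25/24
t_q=13/2 → seg 2, τ=3/2; S=-4+-25/24·τ+27/16·τ²+-3/16·τ³=-307/128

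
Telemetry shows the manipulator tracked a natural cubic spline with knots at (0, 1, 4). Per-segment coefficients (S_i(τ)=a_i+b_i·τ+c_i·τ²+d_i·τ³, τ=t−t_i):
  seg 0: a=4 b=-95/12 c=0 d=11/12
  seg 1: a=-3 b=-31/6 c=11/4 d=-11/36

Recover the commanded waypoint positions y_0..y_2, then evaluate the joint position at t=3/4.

y_0 = S_0(0) = a_0 = 4
y_1 = S_1(0) = a_1 = -3
y_2 = S_1(3) = -2
t_q=3/4 is in segment 0 (τ=3/4); S_0(τ)=-397/256

y_0=4 y_1=-3 y_2=-2
S(3/4) = -397/256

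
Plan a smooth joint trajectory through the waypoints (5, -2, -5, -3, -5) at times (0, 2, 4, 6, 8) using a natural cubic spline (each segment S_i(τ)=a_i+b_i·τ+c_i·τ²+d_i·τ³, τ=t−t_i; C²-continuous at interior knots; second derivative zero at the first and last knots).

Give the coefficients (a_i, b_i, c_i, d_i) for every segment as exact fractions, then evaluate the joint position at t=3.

  seg 0: a=5 b=-107/28 c=0 d=9/112
  seg 1: a=-2 b=-20/7 c=27/56 d=11/112
  seg 2: a=-5 b=1/4 c=15/14 d=-39/112
  seg 3: a=-3 b=5/14 c=-57/56 d=19/112
S(3) = -479/112

Δ: Δ0=-7/2, Δ1=-3/2, Δ2=1, Δ3=-1
row 1: diag=8, rhs=12; c'=1/4, d'=3/2
row 2: denom=8−2·1/4=15/2; d'=(15−2·3/2)/(15/2)=8/5
row 3: denom=8−2·4/15=112/15; d'=(-12−2·8/5)/(112/15)=-57/28
back: M3=-57/28
back: M2=8/5−4/15·-57/28=15/7
back: M1=3/2−1/4·15/7=27/28
M: M0=0, M1=27/28, M2=15/7, M3=-57/28, M4=0
seg 0: a=5, c=M0/2=0, d=(M1−M0)/(6·2)=9/112, b=Δ0−h0·(2M0+M1)/6=-107/28
seg 1: a=-2, c=M1/2=27/56, d=(M2−M1)/(6·2)=11/112, b=Δ1−h1·(2M1+M2)/6=-20/7
seg 2: a=-5, c=M2/2=15/14, d=(M3−M2)/(6·2)=-39/112, b=Δ2−h2·(2M2+M3)/6=1/4
seg 3: a=-3, c=M3/2=-57/56, d=(M4−M3)/(6·2)=19/112, b=Δ3−h3·(2M3+M4)/6=5/14
t_q=3 → seg 1, τ=1; S=-2+-20/7·τ+27/56·τ²+11/112·τ³=-479/112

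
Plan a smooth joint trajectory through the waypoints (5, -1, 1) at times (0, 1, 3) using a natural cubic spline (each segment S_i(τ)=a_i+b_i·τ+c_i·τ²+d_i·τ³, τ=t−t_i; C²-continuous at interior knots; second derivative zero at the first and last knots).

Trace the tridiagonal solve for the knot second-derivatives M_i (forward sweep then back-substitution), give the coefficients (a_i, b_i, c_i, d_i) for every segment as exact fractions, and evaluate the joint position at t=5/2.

Δ: Δ0=-6, Δ1=1
row 1: diag=6, rhs=42; c'=1/3, d'=7
back: M1=7
M: M0=0, M1=7, M2=0
seg 0: a=5, c=M0/2=0, d=(M1−M0)/(6·1)=7/6, b=Δ0−h0·(2M0+M1)/6=-43/6
seg 1: a=-1, c=M1/2=7/2, d=(M2−M1)/(6·2)=-7/12, b=Δ1−h1·(2M1+M2)/6=-11/3
t_q=5/2 → seg 1, τ=3/2; S=-1+-11/3·τ+7/2·τ²+-7/12·τ³=-19/32

  seg 0: a=5 b=-43/6 c=0 d=7/6
  seg 1: a=-1 b=-11/3 c=7/2 d=-7/12
S(5/2) = -19/32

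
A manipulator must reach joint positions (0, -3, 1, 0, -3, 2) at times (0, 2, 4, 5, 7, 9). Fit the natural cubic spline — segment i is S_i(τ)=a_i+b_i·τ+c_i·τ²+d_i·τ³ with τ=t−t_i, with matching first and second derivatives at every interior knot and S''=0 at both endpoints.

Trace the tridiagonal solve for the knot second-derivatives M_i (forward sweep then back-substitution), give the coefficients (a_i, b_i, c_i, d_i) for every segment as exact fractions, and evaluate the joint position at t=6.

Δ: Δ0=-3/2, Δ1=2, Δ2=-1, Δ3=-3/2, Δ4=5/2
row 1: diag=8, rhs=21; c'=1/4, d'=21/8
row 2: denom=6−2·1/4=11/2; d'=(-18−2·21/8)/(11/2)=-93/22
row 3: denom=6−1·2/11=64/11; d'=(-3−1·-93/22)/(64/11)=27/128
row 4: denom=8−2·11/32=117/16; d'=(24−2·27/128)/(117/16)=503/156
back: M4=503/156
back: M3=27/128−11/32·503/156=-35/39
back: M2=-93/22−2/11·-35/39=-317/78
back: M1=21/8−1/4·-317/78=142/39
M: M0=0, M1=142/39, M2=-317/78, M3=-35/39, M4=503/156, M5=0
seg 0: a=0, c=M0/2=0, d=(M1−M0)/(6·2)=71/234, b=Δ0−h0·(2M0+M1)/6=-635/234
seg 1: a=-3, c=M1/2=71/39, d=(M2−M1)/(6·2)=-601/936, b=Δ1−h1·(2M1+M2)/6=217/234
seg 2: a=1, c=M2/2=-317/156, d=(M3−M2)/(6·1)=19/36, b=Δ2−h2·(2M2+M3)/6=59/117
seg 3: a=0, c=M3/2=-35/78, d=(M4−M3)/(6·2)=643/1872, b=Δ3−h3·(2M3+M4)/6=-925/468
seg 4: a=-3, c=M4/2=503/312, d=(M5−M4)/(6·2)=-503/1872, b=Δ4−h4·(2M4+M5)/6=41/117
t_q=6 → seg 3, τ=1; S=0+-925/468·τ+-35/78·τ²+643/1872·τ³=-433/208

  seg 0: a=0 b=-635/234 c=0 d=71/234
  seg 1: a=-3 b=217/234 c=71/39 d=-601/936
  seg 2: a=1 b=59/117 c=-317/156 d=19/36
  seg 3: a=0 b=-925/468 c=-35/78 d=643/1872
  seg 4: a=-3 b=41/117 c=503/312 d=-503/1872
S(6) = -433/208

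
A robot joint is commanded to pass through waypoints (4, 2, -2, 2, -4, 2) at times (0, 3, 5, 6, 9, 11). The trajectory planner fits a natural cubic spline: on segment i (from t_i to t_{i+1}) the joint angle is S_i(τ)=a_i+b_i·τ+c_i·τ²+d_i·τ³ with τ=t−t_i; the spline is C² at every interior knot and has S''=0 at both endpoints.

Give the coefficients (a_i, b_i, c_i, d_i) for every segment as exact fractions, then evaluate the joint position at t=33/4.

  seg 0: a=4 b=1043/1938 c=0 d=-2335/17442
  seg 1: a=2 b=-2981/969 c=-2335/1938 d=563/646
  seg 2: a=-2 b=2483/969 c=7799/1938 d=-1671/646
  seg 3: a=2 b=325/114 c=-3620/969 d=12319/17442
  seg 4: a=-4 b=-479/969 c=1693/646 d=-1693/3876
S(33/4) = -101419/41344

Δ: Δ0=-2/3, Δ1=-2, Δ2=4, Δ3=-2, Δ4=3
row 1: diag=10, rhs=-8; c'=1/5, d'=-4/5
row 2: denom=6−2·1/5=28/5; d'=(36−2·-4/5)/(28/5)=47/7
row 3: denom=8−1·5/28=219/28; d'=(-36−1·47/7)/(219/28)=-1196/219
row 4: denom=10−3·28/73=646/73; d'=(30−3·-1196/219)/(646/73)=1693/323
back: M4=1693/323
back: M3=-1196/219−28/73·1693/323=-7240/969
back: M2=47/7−5/28·-7240/969=7799/969
back: M1=-4/5−1/5·7799/969=-2335/969
M: M0=0, M1=-2335/969, M2=7799/969, M3=-7240/969, M4=1693/323, M5=0
seg 0: a=4, c=M0/2=0, d=(M1−M0)/(6·3)=-2335/17442, b=Δ0−h0·(2M0+M1)/6=1043/1938
seg 1: a=2, c=M1/2=-2335/1938, d=(M2−M1)/(6·2)=563/646, b=Δ1−h1·(2M1+M2)/6=-2981/969
seg 2: a=-2, c=M2/2=7799/1938, d=(M3−M2)/(6·1)=-1671/646, b=Δ2−h2·(2M2+M3)/6=2483/969
seg 3: a=2, c=M3/2=-3620/969, d=(M4−M3)/(6·3)=12319/17442, b=Δ3−h3·(2M3+M4)/6=325/114
seg 4: a=-4, c=M4/2=1693/646, d=(M5−M4)/(6·2)=-1693/3876, b=Δ4−h4·(2M4+M5)/6=-479/969
t_q=33/4 → seg 3, τ=9/4; S=2+325/114·τ+-3620/969·τ²+12319/17442·τ³=-101419/41344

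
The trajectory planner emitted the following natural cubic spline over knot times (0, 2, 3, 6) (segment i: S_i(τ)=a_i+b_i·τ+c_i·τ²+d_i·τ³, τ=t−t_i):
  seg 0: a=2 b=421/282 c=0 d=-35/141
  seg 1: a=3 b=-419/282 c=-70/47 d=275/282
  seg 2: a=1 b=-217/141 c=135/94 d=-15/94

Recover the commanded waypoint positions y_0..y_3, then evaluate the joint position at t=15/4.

y_0 = S_0(0) = a_0 = 2
y_1 = S_1(0) = a_1 = 3
y_2 = S_2(0) = a_2 = 1
y_3 = S_2(3) = 5
t_q=15/4 is in segment 2 (τ=3/4); S_2(τ)=3527/6016

y_0=2 y_1=3 y_2=1 y_3=5
S(15/4) = 3527/6016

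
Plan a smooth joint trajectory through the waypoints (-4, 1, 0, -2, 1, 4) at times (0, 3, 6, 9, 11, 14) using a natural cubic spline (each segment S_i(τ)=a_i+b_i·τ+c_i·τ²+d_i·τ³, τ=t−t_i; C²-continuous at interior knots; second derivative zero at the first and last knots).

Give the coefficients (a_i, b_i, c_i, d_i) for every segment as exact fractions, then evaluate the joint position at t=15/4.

Δ: Δ0=5/3, Δ1=-1/3, Δ2=-2/3, Δ3=3/2, Δ4=1
row 1: diag=12, rhs=-12; c'=1/4, d'=-1
row 2: denom=12−3·1/4=45/4; d'=(-2−3·-1)/(45/4)=4/45
row 3: denom=10−3·4/15=46/5; d'=(13−3·4/45)/(46/5)=191/138
row 4: denom=10−2·5/23=220/23; d'=(-3−2·191/138)/(220/23)=-199/330
back: M4=-199/330
back: M3=191/138−5/23·-199/330=50/33
back: M2=4/45−4/15·50/33=-52/165
back: M1=-1−1/4·-52/165=-152/165
M: M0=0, M1=-152/165, M2=-52/165, M3=50/33, M4=-199/330, M5=0
seg 0: a=-4, c=M0/2=0, d=(M1−M0)/(6·3)=-76/1485, b=Δ0−h0·(2M0+M1)/6=117/55
seg 1: a=1, c=M1/2=-76/165, d=(M2−M1)/(6·3)=10/297, b=Δ1−h1·(2M1+M2)/6=41/55
seg 2: a=0, c=M2/2=-26/165, d=(M3−M2)/(6·3)=151/1485, b=Δ2−h2·(2M2+M3)/6=-61/55
seg 3: a=-2, c=M3/2=25/33, d=(M4−M3)/(6·2)=-233/1320, b=Δ3−h3·(2M3+M4)/6=38/55
seg 4: a=1, c=M4/2=-199/660, d=(M5−M4)/(6·3)=199/5940, b=Δ4−h4·(2M4+M5)/6=529/330
t_q=15/4 → seg 1, τ=3/4; S=1+41/55·τ+-76/165·τ²+10/297·τ³=2313/1760

  seg 0: a=-4 b=117/55 c=0 d=-76/1485
  seg 1: a=1 b=41/55 c=-76/165 d=10/297
  seg 2: a=0 b=-61/55 c=-26/165 d=151/1485
  seg 3: a=-2 b=38/55 c=25/33 d=-233/1320
  seg 4: a=1 b=529/330 c=-199/660 d=199/5940
S(15/4) = 2313/1760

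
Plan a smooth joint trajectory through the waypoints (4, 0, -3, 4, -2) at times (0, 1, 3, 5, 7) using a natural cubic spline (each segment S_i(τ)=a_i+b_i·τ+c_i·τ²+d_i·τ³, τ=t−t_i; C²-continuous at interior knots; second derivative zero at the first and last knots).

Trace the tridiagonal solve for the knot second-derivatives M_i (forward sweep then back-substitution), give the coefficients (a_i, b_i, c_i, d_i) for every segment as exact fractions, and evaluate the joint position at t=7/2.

  seg 0: a=4 b=-339/82 c=0 d=11/82
  seg 1: a=0 b=-153/41 c=33/82 d=117/328
  seg 2: a=-3 b=177/82 c=417/164 d=-307/328
  seg 3: a=4 b=45/41 c=-126/41 d=21/41
S(7/2) = -3679/2624

Δ: Δ0=-4, Δ1=-3/2, Δ2=7/2, Δ3=-3
row 1: diag=6, rhs=15; c'=1/3, d'=5/2
row 2: denom=8−2·1/3=22/3; d'=(30−2·5/2)/(22/3)=75/22
row 3: denom=8−2·3/11=82/11; d'=(-39−2·75/22)/(82/11)=-252/41
back: M3=-252/41
back: M2=75/22−3/11·-252/41=417/82
back: M1=5/2−1/3·417/82=33/41
M: M0=0, M1=33/41, M2=417/82, M3=-252/41, M4=0
seg 0: a=4, c=M0/2=0, d=(M1−M0)/(6·1)=11/82, b=Δ0−h0·(2M0+M1)/6=-339/82
seg 1: a=0, c=M1/2=33/82, d=(M2−M1)/(6·2)=117/328, b=Δ1−h1·(2M1+M2)/6=-153/41
seg 2: a=-3, c=M2/2=417/164, d=(M3−M2)/(6·2)=-307/328, b=Δ2−h2·(2M2+M3)/6=177/82
seg 3: a=4, c=M3/2=-126/41, d=(M4−M3)/(6·2)=21/41, b=Δ3−h3·(2M3+M4)/6=45/41
t_q=7/2 → seg 2, τ=1/2; S=-3+177/82·τ+417/164·τ²+-307/328·τ³=-3679/2624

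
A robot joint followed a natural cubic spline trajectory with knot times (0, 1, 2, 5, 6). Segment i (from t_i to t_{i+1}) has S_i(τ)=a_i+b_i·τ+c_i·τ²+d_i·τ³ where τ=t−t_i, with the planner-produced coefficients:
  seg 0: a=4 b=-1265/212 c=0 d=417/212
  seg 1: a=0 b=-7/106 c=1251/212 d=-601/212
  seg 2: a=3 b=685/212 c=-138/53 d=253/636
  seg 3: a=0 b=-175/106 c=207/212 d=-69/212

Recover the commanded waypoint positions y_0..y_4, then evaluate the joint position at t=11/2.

y_0 = S_0(0) = a_0 = 4
y_1 = S_1(0) = a_1 = 0
y_2 = S_2(0) = a_2 = 3
y_3 = S_3(0) = a_3 = 0
y_4 = S_3(1) = -1
t_q=11/2 is in segment 3 (τ=1/2); S_3(τ)=-1055/1696

y_0=4 y_1=0 y_2=3 y_3=0 y_4=-1
S(11/2) = -1055/1696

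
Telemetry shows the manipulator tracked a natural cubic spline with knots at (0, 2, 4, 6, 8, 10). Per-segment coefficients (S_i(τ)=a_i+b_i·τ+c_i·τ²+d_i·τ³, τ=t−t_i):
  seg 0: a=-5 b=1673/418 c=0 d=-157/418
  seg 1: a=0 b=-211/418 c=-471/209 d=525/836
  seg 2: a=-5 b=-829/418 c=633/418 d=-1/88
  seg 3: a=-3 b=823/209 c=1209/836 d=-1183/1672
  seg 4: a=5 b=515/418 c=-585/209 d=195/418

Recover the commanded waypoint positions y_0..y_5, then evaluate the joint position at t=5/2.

y_0 = S_0(0) = a_0 = -5
y_1 = S_1(0) = a_1 = 0
y_2 = S_2(0) = a_2 = -5
y_3 = S_3(0) = a_3 = -3
y_4 = S_4(0) = a_4 = 5
y_5 = S_4(2) = 0
t_q=5/2 is in segment 1 (τ=1/2); S_1(τ)=-4931/6688

y_0=-5 y_1=0 y_2=-5 y_3=-3 y_4=5 y_5=0
S(5/2) = -4931/6688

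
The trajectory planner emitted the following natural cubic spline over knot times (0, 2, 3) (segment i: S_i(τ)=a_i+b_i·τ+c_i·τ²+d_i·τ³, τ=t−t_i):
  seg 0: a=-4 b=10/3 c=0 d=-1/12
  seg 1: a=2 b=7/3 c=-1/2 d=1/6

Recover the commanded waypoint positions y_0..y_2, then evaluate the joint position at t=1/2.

y_0=-4 y_1=2 y_2=4
S(1/2) = -75/32

y_0 = S_0(0) = a_0 = -4
y_1 = S_1(0) = a_1 = 2
y_2 = S_1(1) = 4
t_q=1/2 is in segment 0 (τ=1/2); S_0(τ)=-75/32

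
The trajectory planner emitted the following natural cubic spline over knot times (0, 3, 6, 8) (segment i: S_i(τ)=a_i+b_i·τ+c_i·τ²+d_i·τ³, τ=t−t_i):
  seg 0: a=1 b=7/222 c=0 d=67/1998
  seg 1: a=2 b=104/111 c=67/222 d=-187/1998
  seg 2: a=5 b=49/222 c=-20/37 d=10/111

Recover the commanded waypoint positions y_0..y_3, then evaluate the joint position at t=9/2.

y_0 = S_0(0) = a_0 = 1
y_1 = S_1(0) = a_1 = 2
y_2 = S_2(0) = a_2 = 5
y_3 = S_2(2) = 4
t_q=9/2 is in segment 1 (τ=3/2); S_1(τ)=2231/592

y_0=1 y_1=2 y_2=5 y_3=4
S(9/2) = 2231/592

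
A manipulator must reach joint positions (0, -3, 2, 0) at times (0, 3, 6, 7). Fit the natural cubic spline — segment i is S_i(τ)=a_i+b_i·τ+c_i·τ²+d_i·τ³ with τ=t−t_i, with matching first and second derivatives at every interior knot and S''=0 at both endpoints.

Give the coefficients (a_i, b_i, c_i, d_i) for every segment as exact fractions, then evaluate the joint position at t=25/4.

  seg 0: a=0 b=-184/87 c=0 d=97/783
  seg 1: a=-3 b=107/87 c=97/87 d=-253/783
  seg 2: a=2 b=-70/87 c=-52/29 d=52/87
S(25/4) = 787/464

Δ: Δ0=-1, Δ1=5/3, Δ2=-2
row 1: diag=12, rhs=16; c'=1/4, d'=4/3
row 2: denom=8−3·1/4=29/4; d'=(-22−3·4/3)/(29/4)=-104/29
back: M2=-104/29
back: M1=4/3−1/4·-104/29=194/87
M: M0=0, M1=194/87, M2=-104/29, M3=0
seg 0: a=0, c=M0/2=0, d=(M1−M0)/(6·3)=97/783, b=Δ0−h0·(2M0+M1)/6=-184/87
seg 1: a=-3, c=M1/2=97/87, d=(M2−M1)/(6·3)=-253/783, b=Δ1−h1·(2M1+M2)/6=107/87
seg 2: a=2, c=M2/2=-52/29, d=(M3−M2)/(6·1)=52/87, b=Δ2−h2·(2M2+M3)/6=-70/87
t_q=25/4 → seg 2, τ=1/4; S=2+-70/87·τ+-52/29·τ²+52/87·τ³=787/464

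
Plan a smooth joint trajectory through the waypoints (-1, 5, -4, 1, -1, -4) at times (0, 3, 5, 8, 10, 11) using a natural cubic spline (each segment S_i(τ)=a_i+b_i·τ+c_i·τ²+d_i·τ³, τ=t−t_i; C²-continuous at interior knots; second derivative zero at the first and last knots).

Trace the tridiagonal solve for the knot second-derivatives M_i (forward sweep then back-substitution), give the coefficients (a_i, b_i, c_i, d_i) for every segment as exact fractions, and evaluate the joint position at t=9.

Δ: Δ0=2, Δ1=-9/2, Δ2=5/3, Δ3=-1, Δ4=-3
row 1: diag=10, rhs=-39; c'=1/5, d'=-39/10
row 2: denom=10−2·1/5=48/5; d'=(37−2·-39/10)/(48/5)=14/3
row 3: denom=10−3·5/16=145/16; d'=(-16−3·14/3)/(145/16)=-96/29
row 4: denom=6−2·32/145=806/145; d'=(-12−2·-96/29)/(806/145)=-30/31
back: M4=-30/31
back: M3=-96/29−32/145·-30/31=-96/31
back: M2=14/3−5/16·-96/31=524/93
back: M1=-39/10−1/5·524/93=-935/186
M: M0=0, M1=-935/186, M2=524/93, M3=-96/31, M4=-30/31, M5=0
seg 0: a=-1, c=M0/2=0, d=(M1−M0)/(6·3)=-935/3348, b=Δ0−h0·(2M0+M1)/6=1679/372
seg 1: a=5, c=M1/2=-935/372, d=(M2−M1)/(6·2)=661/744, b=Δ1−h1·(2M1+M2)/6=-563/186
seg 2: a=-4, c=M2/2=262/93, d=(M3−M2)/(6·3)=-406/837, b=Δ2−h2·(2M2+M3)/6=-75/31
seg 3: a=1, c=M3/2=-48/31, d=(M4−M3)/(6·2)=11/62, b=Δ3−h3·(2M3+M4)/6=43/31
seg 4: a=-1, c=M4/2=-15/31, d=(M5−M4)/(6·1)=5/31, b=Δ4−h4·(2M4+M5)/6=-83/31
t_q=9 → seg 3, τ=1; S=1+43/31·τ+-48/31·τ²+11/62·τ³=63/62

  seg 0: a=-1 b=1679/372 c=0 d=-935/3348
  seg 1: a=5 b=-563/186 c=-935/372 d=661/744
  seg 2: a=-4 b=-75/31 c=262/93 d=-406/837
  seg 3: a=1 b=43/31 c=-48/31 d=11/62
  seg 4: a=-1 b=-83/31 c=-15/31 d=5/31
S(9) = 63/62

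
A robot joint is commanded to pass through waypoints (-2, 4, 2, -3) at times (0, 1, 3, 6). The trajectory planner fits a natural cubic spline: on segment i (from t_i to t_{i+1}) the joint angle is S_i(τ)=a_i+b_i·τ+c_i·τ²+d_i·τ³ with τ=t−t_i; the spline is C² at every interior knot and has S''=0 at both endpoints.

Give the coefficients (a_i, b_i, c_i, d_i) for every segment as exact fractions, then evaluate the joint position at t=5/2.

  seg 0: a=-2 b=607/84 c=0 d=-103/84
  seg 1: a=4 b=149/42 c=-103/28 d=59/84
  seg 2: a=2 b=-115/42 c=15/28 d=-5/84
S(5/2) = 765/224

Δ: Δ0=6, Δ1=-1, Δ2=-5/3
row 1: diag=6, rhs=-42; c'=1/3, d'=-7
row 2: denom=10−2·1/3=28/3; d'=(-4−2·-7)/(28/3)=15/14
back: M2=15/14
back: M1=-7−1/3·15/14=-103/14
M: M0=0, M1=-103/14, M2=15/14, M3=0
seg 0: a=-2, c=M0/2=0, d=(M1−M0)/(6·1)=-103/84, b=Δ0−h0·(2M0+M1)/6=607/84
seg 1: a=4, c=M1/2=-103/28, d=(M2−M1)/(6·2)=59/84, b=Δ1−h1·(2M1+M2)/6=149/42
seg 2: a=2, c=M2/2=15/28, d=(M3−M2)/(6·3)=-5/84, b=Δ2−h2·(2M2+M3)/6=-115/42
t_q=5/2 → seg 1, τ=3/2; S=4+149/42·τ+-103/28·τ²+59/84·τ³=765/224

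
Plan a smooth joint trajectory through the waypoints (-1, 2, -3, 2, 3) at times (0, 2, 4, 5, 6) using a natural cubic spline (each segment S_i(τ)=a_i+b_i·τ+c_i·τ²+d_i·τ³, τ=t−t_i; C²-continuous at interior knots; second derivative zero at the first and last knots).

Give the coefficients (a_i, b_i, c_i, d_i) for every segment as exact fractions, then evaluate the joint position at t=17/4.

Δ: Δ0=3/2, Δ1=-5/2, Δ2=5, Δ3=1
row 1: diag=8, rhs=-24; c'=1/4, d'=-3
row 2: denom=6−2·1/4=11/2; d'=(45−2·-3)/(11/2)=102/11
row 3: denom=4−1·2/11=42/11; d'=(-24−1·102/11)/(42/11)=-61/7
back: M3=-61/7
back: M2=102/11−2/11·-61/7=76/7
back: M1=-3−1/4·76/7=-40/7
M: M0=0, M1=-40/7, M2=76/7, M3=-61/7, M4=0
seg 0: a=-1, c=M0/2=0, d=(M1−M0)/(6·2)=-10/21, b=Δ0−h0·(2M0+M1)/6=143/42
seg 1: a=2, c=M1/2=-20/7, d=(M2−M1)/(6·2)=29/21, b=Δ1−h1·(2M1+M2)/6=-97/42
seg 2: a=-3, c=M2/2=38/7, d=(M3−M2)/(6·1)=-137/42, b=Δ2−h2·(2M2+M3)/6=17/6
seg 3: a=2, c=M3/2=-61/14, d=(M4−M3)/(6·1)=61/42, b=Δ3−h3·(2M3+M4)/6=82/21
t_q=17/4 → seg 2, τ=1/4; S=-3+17/6·τ+38/7·τ²+-137/42·τ³=-1795/896

  seg 0: a=-1 b=143/42 c=0 d=-10/21
  seg 1: a=2 b=-97/42 c=-20/7 d=29/21
  seg 2: a=-3 b=17/6 c=38/7 d=-137/42
  seg 3: a=2 b=82/21 c=-61/14 d=61/42
S(17/4) = -1795/896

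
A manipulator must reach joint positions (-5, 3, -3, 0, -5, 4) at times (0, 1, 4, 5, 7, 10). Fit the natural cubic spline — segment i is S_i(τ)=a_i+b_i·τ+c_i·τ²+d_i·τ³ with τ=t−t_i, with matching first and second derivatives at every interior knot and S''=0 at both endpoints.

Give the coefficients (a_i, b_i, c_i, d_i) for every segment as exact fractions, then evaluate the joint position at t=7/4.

  seg 0: a=-5 b=4903/500 c=0 d=-903/500
  seg 1: a=3 b=1097/250 c=-2709/500 d=4933/4500
  seg 2: a=-3 b=739/500 c=556/125 d=-1463/500
  seg 3: a=0 b=399/250 c=-433/100 d=1141/1000
  seg 4: a=-5 b=-254/125 c=629/250 d=-629/2250
S(7/4) = 118587/32000

Δ: Δ0=8, Δ1=-2, Δ2=3, Δ3=-5/2, Δ4=3
row 1: diag=8, rhs=-60; c'=3/8, d'=-15/2
row 2: denom=8−3·3/8=55/8; d'=(30−3·-15/2)/(55/8)=84/11
row 3: denom=6−1·8/55=322/55; d'=(-33−1·84/11)/(322/55)=-2235/322
row 4: denom=10−2·55/161=1500/161; d'=(33−2·-2235/322)/(1500/161)=629/125
back: M4=629/125
back: M3=-2235/322−55/161·629/125=-433/50
back: M2=84/11−8/55·-433/50=1112/125
back: M1=-15/2−3/8·1112/125=-2709/250
M: M0=0, M1=-2709/250, M2=1112/125, M3=-433/50, M4=629/125, M5=0
seg 0: a=-5, c=M0/2=0, d=(M1−M0)/(6·1)=-903/500, b=Δ0−h0·(2M0+M1)/6=4903/500
seg 1: a=3, c=M1/2=-2709/500, d=(M2−M1)/(6·3)=4933/4500, b=Δ1−h1·(2M1+M2)/6=1097/250
seg 2: a=-3, c=M2/2=556/125, d=(M3−M2)/(6·1)=-1463/500, b=Δ2−h2·(2M2+M3)/6=739/500
seg 3: a=0, c=M3/2=-433/100, d=(M4−M3)/(6·2)=1141/1000, b=Δ3−h3·(2M3+M4)/6=399/250
seg 4: a=-5, c=M4/2=629/250, d=(M5−M4)/(6·3)=-629/2250, b=Δ4−h4·(2M4+M5)/6=-254/125
t_q=7/4 → seg 1, τ=3/4; S=3+1097/250·τ+-2709/500·τ²+4933/4500·τ³=118587/32000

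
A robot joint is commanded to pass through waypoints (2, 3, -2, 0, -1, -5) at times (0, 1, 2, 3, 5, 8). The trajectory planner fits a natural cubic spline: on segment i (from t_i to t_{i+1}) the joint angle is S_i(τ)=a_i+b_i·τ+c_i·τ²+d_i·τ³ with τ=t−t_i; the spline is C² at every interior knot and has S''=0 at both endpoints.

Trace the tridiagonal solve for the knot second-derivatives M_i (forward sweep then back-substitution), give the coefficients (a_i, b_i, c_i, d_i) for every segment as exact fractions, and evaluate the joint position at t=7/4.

  seg 0: a=2 b=3749/1200 c=0 d=-2549/1200
  seg 1: a=3 b=-1949/600 c=-2549/400 d=1109/240
  seg 2: a=-2 b=-2557/1200 c=749/100 d=-4031/1200
  seg 3: a=0 b=1663/600 c=-207/80 d=571/1200
  seg 4: a=-1 b=-1121/600 c=107/400 d=-107/3600
S(7/4) = -27427/25600

Δ: Δ0=1, Δ1=-5, Δ2=2, Δ3=-1/2, Δ4=-4/3
row 1: diag=4, rhs=-36; c'=1/4, d'=-9
row 2: denom=4−1·1/4=15/4; d'=(42−1·-9)/(15/4)=68/5
row 3: denom=6−1·4/15=86/15; d'=(-15−1·68/5)/(86/15)=-429/86
row 4: denom=10−2·15/43=400/43; d'=(-5−2·-429/86)/(400/43)=107/200
back: M4=107/200
back: M3=-429/86−15/43·107/200=-207/40
back: M2=68/5−4/15·-207/40=749/50
back: M1=-9−1/4·749/50=-2549/200
M: M0=0, M1=-2549/200, M2=749/50, M3=-207/40, M4=107/200, M5=0
seg 0: a=2, c=M0/2=0, d=(M1−M0)/(6·1)=-2549/1200, b=Δ0−h0·(2M0+M1)/6=3749/1200
seg 1: a=3, c=M1/2=-2549/400, d=(M2−M1)/(6·1)=1109/240, b=Δ1−h1·(2M1+M2)/6=-1949/600
seg 2: a=-2, c=M2/2=749/100, d=(M3−M2)/(6·1)=-4031/1200, b=Δ2−h2·(2M2+M3)/6=-2557/1200
seg 3: a=0, c=M3/2=-207/80, d=(M4−M3)/(6·2)=571/1200, b=Δ3−h3·(2M3+M4)/6=1663/600
seg 4: a=-1, c=M4/2=107/400, d=(M5−M4)/(6·3)=-107/3600, b=Δ4−h4·(2M4+M5)/6=-1121/600
t_q=7/4 → seg 1, τ=3/4; S=3+-1949/600·τ+-2549/400·τ²+1109/240·τ³=-27427/25600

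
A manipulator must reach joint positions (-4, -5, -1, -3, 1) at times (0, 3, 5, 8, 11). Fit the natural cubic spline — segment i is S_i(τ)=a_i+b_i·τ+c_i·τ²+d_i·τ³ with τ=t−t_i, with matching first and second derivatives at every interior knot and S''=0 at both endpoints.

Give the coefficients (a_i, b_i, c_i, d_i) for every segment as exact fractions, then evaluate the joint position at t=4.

  seg 0: a=-4 b=-151/118 c=0 d=335/3186
  seg 1: a=-5 b=92/59 c=335/354 d=-257/708
  seg 2: a=-1 b=175/177 c=-218/177 d=361/1593
  seg 3: a=-3 b=-50/177 c=143/177 d=-143/1593
S(4) = -2023/708

Δ: Δ0=-1/3, Δ1=2, Δ2=-2/3, Δ3=4/3
row 1: diag=10, rhs=14; c'=1/5, d'=7/5
row 2: denom=10−2·1/5=48/5; d'=(-16−2·7/5)/(48/5)=-47/24
row 3: denom=12−3·5/16=177/16; d'=(12−3·-47/24)/(177/16)=286/177
back: M3=286/177
back: M2=-47/24−5/16·286/177=-436/177
back: M1=7/5−1/5·-436/177=335/177
M: M0=0, M1=335/177, M2=-436/177, M3=286/177, M4=0
seg 0: a=-4, c=M0/2=0, d=(M1−M0)/(6·3)=335/3186, b=Δ0−h0·(2M0+M1)/6=-151/118
seg 1: a=-5, c=M1/2=335/354, d=(M2−M1)/(6·2)=-257/708, b=Δ1−h1·(2M1+M2)/6=92/59
seg 2: a=-1, c=M2/2=-218/177, d=(M3−M2)/(6·3)=361/1593, b=Δ2−h2·(2M2+M3)/6=175/177
seg 3: a=-3, c=M3/2=143/177, d=(M4−M3)/(6·3)=-143/1593, b=Δ3−h3·(2M3+M4)/6=-50/177
t_q=4 → seg 1, τ=1; S=-5+92/59·τ+335/354·τ²+-257/708·τ³=-2023/708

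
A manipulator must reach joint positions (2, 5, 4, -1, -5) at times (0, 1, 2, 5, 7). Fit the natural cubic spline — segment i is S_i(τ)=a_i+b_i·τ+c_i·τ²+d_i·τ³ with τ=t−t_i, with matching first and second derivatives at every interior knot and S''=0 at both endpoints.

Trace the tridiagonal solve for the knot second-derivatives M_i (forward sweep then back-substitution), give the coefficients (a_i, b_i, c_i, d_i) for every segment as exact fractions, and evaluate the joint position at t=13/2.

  seg 0: a=2 b=3301/822 c=0 d=-835/822
  seg 1: a=5 b=398/411 c=-835/274 d=887/822
  seg 2: a=4 b=-1553/822 c=26/137 d=-95/2466
  seg 3: a=-1 b=-736/411 c=-43/274 d=43/1644
S(13/2) = -17321/4384

Δ: Δ0=3, Δ1=-1, Δ2=-5/3, Δ3=-2
row 1: diag=4, rhs=-24; c'=1/4, d'=-6
row 2: denom=8−1·1/4=31/4; d'=(-4−1·-6)/(31/4)=8/31
row 3: denom=10−3·12/31=274/31; d'=(-2−3·8/31)/(274/31)=-43/137
back: M3=-43/137
back: M2=8/31−12/31·-43/137=52/137
back: M1=-6−1/4·52/137=-835/137
M: M0=0, M1=-835/137, M2=52/137, M3=-43/137, M4=0
seg 0: a=2, c=M0/2=0, d=(M1−M0)/(6·1)=-835/822, b=Δ0−h0·(2M0+M1)/6=3301/822
seg 1: a=5, c=M1/2=-835/274, d=(M2−M1)/(6·1)=887/822, b=Δ1−h1·(2M1+M2)/6=398/411
seg 2: a=4, c=M2/2=26/137, d=(M3−M2)/(6·3)=-95/2466, b=Δ2−h2·(2M2+M3)/6=-1553/822
seg 3: a=-1, c=M3/2=-43/274, d=(M4−M3)/(6·2)=43/1644, b=Δ3−h3·(2M3+M4)/6=-736/411
t_q=13/2 → seg 3, τ=3/2; S=-1+-736/411·τ+-43/274·τ²+43/1644·τ³=-17321/4384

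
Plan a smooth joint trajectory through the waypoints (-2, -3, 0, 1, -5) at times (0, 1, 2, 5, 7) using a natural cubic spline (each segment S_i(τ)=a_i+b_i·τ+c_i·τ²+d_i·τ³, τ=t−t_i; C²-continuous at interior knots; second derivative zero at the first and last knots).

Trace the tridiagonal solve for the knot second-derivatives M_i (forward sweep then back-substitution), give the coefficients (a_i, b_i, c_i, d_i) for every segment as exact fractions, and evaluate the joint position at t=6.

Δ: Δ0=-1, Δ1=3, Δ2=1/3, Δ3=-3
row 1: diag=4, rhs=24; c'=1/4, d'=6
row 2: denom=8−1·1/4=31/4; d'=(-16−1·6)/(31/4)=-88/31
row 3: denom=10−3·12/31=274/31; d'=(-20−3·-88/31)/(274/31)=-178/137
back: M3=-178/137
back: M2=-88/31−12/31·-178/137=-320/137
back: M1=6−1/4·-320/137=902/137
M: M0=0, M1=902/137, M2=-320/137, M3=-178/137, M4=0
seg 0: a=-2, c=M0/2=0, d=(M1−M0)/(6·1)=451/411, b=Δ0−h0·(2M0+M1)/6=-862/411
seg 1: a=-3, c=M1/2=451/137, d=(M2−M1)/(6·1)=-611/411, b=Δ1−h1·(2M1+M2)/6=491/411
seg 2: a=0, c=M2/2=-160/137, d=(M3−M2)/(6·3)=71/1233, b=Δ2−h2·(2M2+M3)/6=1364/411
seg 3: a=1, c=M3/2=-89/137, d=(M4−M3)/(6·2)=89/822, b=Δ3−h3·(2M3+M4)/6=-877/411
t_q=6 → seg 3, τ=1; S=1+-877/411·τ+-89/137·τ²+89/822·τ³=-459/274

  seg 0: a=-2 b=-862/411 c=0 d=451/411
  seg 1: a=-3 b=491/411 c=451/137 d=-611/411
  seg 2: a=0 b=1364/411 c=-160/137 d=71/1233
  seg 3: a=1 b=-877/411 c=-89/137 d=89/822
S(6) = -459/274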